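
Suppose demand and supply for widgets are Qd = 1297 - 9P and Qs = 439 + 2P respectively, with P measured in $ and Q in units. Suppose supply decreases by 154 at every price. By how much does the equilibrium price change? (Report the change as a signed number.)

ΔP = 14

At equilibrium Qd = Qs, so 1297 - 9P = 439 + 2P; collecting terms, 858 = 11P and P* = 78.
From the demand curve, Q* = 1297 - 9(78) = 595.
After the shift, supply is Qs = 285 + 2P.
Re-solving, 11P = 1012 gives P = 92 and Q = 469.
ΔP = 92 - 78 = 14.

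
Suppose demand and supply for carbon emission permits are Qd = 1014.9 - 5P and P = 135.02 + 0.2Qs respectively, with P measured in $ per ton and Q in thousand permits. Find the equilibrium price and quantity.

Solving each curve for Q: Qs = -675.1 + 5P.
At equilibrium Qd = Qs, so 1014.9 - 5P = -675.1 + 5P; collecting terms, 1690 = 10P and P* = 169.
Plugging P* into demand: Q* = 1014.9 - 5(169) = 169.9.

P* = 169, Q* = 169.9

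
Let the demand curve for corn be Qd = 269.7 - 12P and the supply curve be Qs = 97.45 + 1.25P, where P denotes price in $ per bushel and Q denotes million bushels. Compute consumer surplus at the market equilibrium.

Equating demand and supply, 269.7 - 12P = 97.45 + 1.25P gives 13.25P = 172.25, so P* = 13.
Then Q* = 269.7 - 12(13) = 113.7.
Demand choke price (Qd = 0): P = 269.7/12 = 22.475. Consumer surplus = ½ × (22.475 - 13) × 113.7 = 538.65375.

Consumer surplus = 538.65375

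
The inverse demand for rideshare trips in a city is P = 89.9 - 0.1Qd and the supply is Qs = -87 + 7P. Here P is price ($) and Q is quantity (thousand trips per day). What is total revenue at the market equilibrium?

Total revenue = 18502

Solving each curve for Q: Qd = 899 - 10P.
Equating demand and supply, 899 - 10P = -87 + 7P gives 17P = 986, so P* = 58.
Then Q* = 899 - 10(58) = 319.
Total revenue = P* × Q* = 58 × 319 = 18502.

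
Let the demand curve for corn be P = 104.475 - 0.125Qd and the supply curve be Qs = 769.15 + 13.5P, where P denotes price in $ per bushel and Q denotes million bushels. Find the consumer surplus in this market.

Consumer surplus = 41107.5625

In direct form, Qd = 835.8 - 8P.
Set Qd = Qs: 835.8 - 8P = 769.15 + 13.5P, so 66.65 = 21.5P and P* = 3.1.
Then Q* = 835.8 - 8(3.1) = 811.
Demand choke price (Qd = 0): P = 835.8/8 = 104.475. Consumer surplus = ½ × (104.475 - 3.1) × 811 = 41107.5625.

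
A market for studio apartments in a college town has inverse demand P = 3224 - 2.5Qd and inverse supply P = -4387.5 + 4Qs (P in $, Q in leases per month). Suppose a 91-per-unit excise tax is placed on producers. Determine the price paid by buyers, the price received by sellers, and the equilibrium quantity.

P_b = 331.5, P_s = 240.5, Q = 1157

Inverting to quantity form: Qd = 1289.6 - 0.4P and Qs = 1096.875 + 0.25P.
Producers keep P_s = P_b - 91 per unit, so supply in terms of the buyer price is Qs = 1074.125 + 0.25P_b.
Market clearing requires 1289.6 - 0.4P_b = 1074.125 + 0.25P_b; hence 215.475 = 0.65P_b and P_b = 331.5.
Then P_s = 331.5 - 91 = 240.5 and Q = 1289.6 - 0.4(331.5) = 1157.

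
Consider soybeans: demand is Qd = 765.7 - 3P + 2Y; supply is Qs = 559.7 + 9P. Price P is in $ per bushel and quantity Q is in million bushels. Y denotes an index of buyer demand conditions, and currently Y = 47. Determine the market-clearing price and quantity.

With Y = 47, demand is Qd = 859.7 - 3P.
Equating demand and supply, 859.7 - 3P = 559.7 + 9P gives 12P = 300, so P* = 25.
From the demand curve, Q* = 859.7 - 3(25) = 784.7.

P* = 25, Q* = 784.7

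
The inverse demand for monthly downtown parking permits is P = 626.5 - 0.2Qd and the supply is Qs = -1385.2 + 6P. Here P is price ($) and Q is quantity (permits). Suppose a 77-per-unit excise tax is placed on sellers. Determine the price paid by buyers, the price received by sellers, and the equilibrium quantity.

P_b = 452.7, P_s = 375.7, Q = 869

In direct form, Qd = 3132.5 - 5P.
The tax drives a wedge P_b - P_s = 77. Substituting P_s = P_b - 77 into supply: Qs = -1847.2 + 6P_b.
Set Qd = Qs: 3132.5 - 5P_b = -1847.2 + 6P_b, so 4979.7 = 11P_b and P_b = 452.7.
So P_s = 375.7 and the quantity traded is Q = 3132.5 - 5(452.7) = 869.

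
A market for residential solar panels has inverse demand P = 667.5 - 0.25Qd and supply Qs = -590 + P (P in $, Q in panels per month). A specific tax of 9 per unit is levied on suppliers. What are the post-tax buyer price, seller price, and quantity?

Solving each curve for Q: Qd = 2670 - 4P.
Suppliers keep P_s = P_b - 9 per unit, so supply in terms of the buyer price is Qs = -599 + P_b.
Set Qd = Qs: 2670 - 4P_b = -599 + P_b, so 3269 = 5P_b and P_b = 653.8.
So P_s = 644.8 and the quantity traded is Q = 2670 - 4(653.8) = 54.8.

P_b = 653.8, P_s = 644.8, Q = 54.8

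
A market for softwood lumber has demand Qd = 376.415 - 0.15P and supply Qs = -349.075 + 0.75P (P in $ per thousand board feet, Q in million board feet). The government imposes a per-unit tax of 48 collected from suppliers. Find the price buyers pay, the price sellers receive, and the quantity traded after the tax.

P_b = 846.1, P_s = 798.1, Q = 249.5

The tax drives a wedge P_b - P_s = 48. Substituting P_s = P_b - 48 into supply: Qs = -385.075 + 0.75P_b.
Equate demand and the shifted supply: 376.415 - 0.15P_b = -385.075 + 0.75P_b, giving 0.9P_b = 761.49, so P_b = 846.1.
Then P_s = 846.1 - 48 = 798.1 and Q = 376.415 - 0.15(846.1) = 249.5.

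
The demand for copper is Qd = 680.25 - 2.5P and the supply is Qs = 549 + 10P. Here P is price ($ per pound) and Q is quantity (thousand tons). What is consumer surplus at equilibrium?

The market clears where 680.25 - 2.5P = 549 + 10P. Rearranging, 12.5P = 131.25, hence P* = 10.5.
Substitute back: Q* = 680.25 - 2.5(10.5) = 654.
Demand choke price (Qd = 0): P = 680.25/2.5 = 272.1. Consumer surplus = ½ × (272.1 - 10.5) × 654 = 85543.2.

Consumer surplus = 85543.2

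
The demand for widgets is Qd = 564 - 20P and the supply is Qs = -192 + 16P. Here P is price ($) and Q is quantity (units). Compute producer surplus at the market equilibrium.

Set Qd = Qs: 564 - 20P = -192 + 16P, so 756 = 36P and P* = 21.
Then Q* = 564 - 20(21) = 144.
Supply choke price (Qs = 0): P = 12. Producer surplus = ½ × (21 - 12) × 144 = 648.

Producer surplus = 648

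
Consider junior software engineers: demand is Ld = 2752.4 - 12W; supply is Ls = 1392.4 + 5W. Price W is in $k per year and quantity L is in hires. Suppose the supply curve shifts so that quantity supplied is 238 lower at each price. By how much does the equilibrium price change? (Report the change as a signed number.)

ΔW = 14

Set Ld = Ls: 2752.4 - 12W = 1392.4 + 5W, so 1360 = 17W and W* = 80.
From the demand curve, L* = 2752.4 - 12(80) = 1792.4.
After the shift, supply is Ls = 1154.4 + 5W.
Re-solving, 17W = 1598 gives W = 94 and L = 1624.4.
ΔW = 94 - 80 = 14.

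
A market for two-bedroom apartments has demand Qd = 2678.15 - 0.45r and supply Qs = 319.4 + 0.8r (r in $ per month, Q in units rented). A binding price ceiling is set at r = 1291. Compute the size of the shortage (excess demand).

Shortage = 745

With r fixed at 1291, quantity demanded is 2097.2 and quantity supplied is 1352.2.
Shortage = Qd - Qs = 2097.2 - 1352.2 = 745.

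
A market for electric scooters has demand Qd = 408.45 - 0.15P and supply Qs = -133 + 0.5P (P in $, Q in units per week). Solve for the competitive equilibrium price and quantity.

P* = 833, Q* = 283.5

At equilibrium Qd = Qs, so 408.45 - 0.15P = -133 + 0.5P; collecting terms, 541.45 = 0.65P and P* = 833.
Substitute back: Q* = 408.45 - 0.15(833) = 283.5.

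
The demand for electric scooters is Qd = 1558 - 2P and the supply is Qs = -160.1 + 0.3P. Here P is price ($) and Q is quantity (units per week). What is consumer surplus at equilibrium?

Set Qd = Qs: 1558 - 2P = -160.1 + 0.3P, so 1718.1 = 2.3P and P* = 747.
From the demand curve, Q* = 1558 - 2(747) = 64.
Demand choke price (Qd = 0): P = 1558/2 = 779. Consumer surplus = ½ × (779 - 747) × 64 = 1024.

Consumer surplus = 1024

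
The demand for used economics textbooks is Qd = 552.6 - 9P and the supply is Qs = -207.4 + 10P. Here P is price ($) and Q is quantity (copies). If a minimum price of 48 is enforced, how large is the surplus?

With P fixed at 48, quantity demanded is 120.6 and quantity supplied is 272.6.
Surplus = Qs - Qd = 272.6 - 120.6 = 152.

Surplus = 152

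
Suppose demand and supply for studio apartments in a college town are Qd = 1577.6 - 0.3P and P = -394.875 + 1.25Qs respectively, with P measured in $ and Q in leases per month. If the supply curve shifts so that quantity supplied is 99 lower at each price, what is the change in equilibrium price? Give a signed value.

ΔP = 90

Rewriting in direct form: Qs = 315.9 + 0.8P.
The market clears where 1577.6 - 0.3P = 315.9 + 0.8P. Rearranging, 1.1P = 1261.7, hence P* = 1147.
Plugging P* into demand: Q* = 1577.6 - 0.3(1147) = 1233.5.
After the shift, supply is Qs = 216.9 + 0.8P.
The new intersection has 1360.7 = 1.1P, i.e. P = 1237, Q = 1206.5.
ΔP = 1237 - 1147 = 90.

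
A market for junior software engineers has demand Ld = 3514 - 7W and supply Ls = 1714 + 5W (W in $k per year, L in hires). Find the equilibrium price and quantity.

At equilibrium Ld = Ls, so 3514 - 7W = 1714 + 5W; collecting terms, 1800 = 12W and W* = 150.
Substitute back: L* = 3514 - 7(150) = 2464.

W* = 150, L* = 2464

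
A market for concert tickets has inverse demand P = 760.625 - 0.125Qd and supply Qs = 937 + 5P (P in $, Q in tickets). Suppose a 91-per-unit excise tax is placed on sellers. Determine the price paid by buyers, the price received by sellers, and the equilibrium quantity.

P_b = 431, P_s = 340, Q = 2637

In direct form, Qd = 6085 - 8P.
With a tax of 91 on sellers, they supply based on the net price P_s = P_b - 91, so Qs = 482 + 5P_b.
Set Qd = Qs: 6085 - 8P_b = 482 + 5P_b, so 5603 = 13P_b and P_b = 431.
So P_s = 340 and the quantity traded is Q = 6085 - 8(431) = 2637.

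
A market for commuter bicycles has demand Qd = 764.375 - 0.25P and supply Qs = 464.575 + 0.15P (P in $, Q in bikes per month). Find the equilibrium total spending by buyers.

Total spending by buyers = 432461.5

The market clears where 764.375 - 0.25P = 464.575 + 0.15P. Rearranging, 0.4P = 299.8, hence P* = 749.5.
Plugging P* into demand: Q* = 764.375 - 0.25(749.5) = 577.
Total spending by buyers = P* × Q* = 749.5 × 577 = 432461.5.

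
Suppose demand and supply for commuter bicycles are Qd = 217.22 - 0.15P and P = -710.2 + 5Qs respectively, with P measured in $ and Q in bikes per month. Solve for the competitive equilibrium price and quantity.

P* = 214.8, Q* = 185

In direct form, Qs = 142.04 + 0.2P.
Set Qd = Qs: 217.22 - 0.15P = 142.04 + 0.2P, so 75.18 = 0.35P and P* = 214.8.
From the demand curve, Q* = 217.22 - 0.15(214.8) = 185.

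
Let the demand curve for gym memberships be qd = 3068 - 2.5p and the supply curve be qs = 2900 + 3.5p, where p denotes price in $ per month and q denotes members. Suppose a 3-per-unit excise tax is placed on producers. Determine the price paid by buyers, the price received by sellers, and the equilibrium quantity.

With a tax of 3 on producers, they supply based on the net price p_s = p_b - 3, so qs = 2889.5 + 3.5p_b.
Market clearing requires 3068 - 2.5p_b = 2889.5 + 3.5p_b; hence 178.5 = 6p_b and p_b = 29.75.
So p_s = 26.75 and the quantity traded is q = 3068 - 2.5(29.75) = 2993.625.

p_b = 29.75, p_s = 26.75, q = 2993.625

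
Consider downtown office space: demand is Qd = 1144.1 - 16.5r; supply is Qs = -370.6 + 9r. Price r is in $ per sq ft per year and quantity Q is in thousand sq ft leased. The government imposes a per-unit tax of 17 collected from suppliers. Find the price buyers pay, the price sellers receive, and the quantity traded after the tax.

Suppliers keep r_s = r_b - 17 per unit, so supply in terms of the buyer price is Qs = -523.6 + 9r_b.
Set Qd = Qs: 1144.1 - 16.5r_b = -523.6 + 9r_b, so 1667.7 = 25.5r_b and r_b = 65.4.
So r_s = 48.4 and the quantity traded is Q = 1144.1 - 16.5(65.4) = 65.

r_b = 65.4, r_s = 48.4, Q = 65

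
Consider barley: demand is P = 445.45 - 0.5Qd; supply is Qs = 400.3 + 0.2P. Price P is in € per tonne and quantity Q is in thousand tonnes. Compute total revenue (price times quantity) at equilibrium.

In direct form, Qd = 890.9 - 2P.
At equilibrium Qd = Qs, so 890.9 - 2P = 400.3 + 0.2P; collecting terms, 490.6 = 2.2P and P* = 223.
From the demand curve, Q* = 890.9 - 2(223) = 444.9.
Total revenue = P* × Q* = 223 × 444.9 = 99212.7.

Total revenue = 99212.7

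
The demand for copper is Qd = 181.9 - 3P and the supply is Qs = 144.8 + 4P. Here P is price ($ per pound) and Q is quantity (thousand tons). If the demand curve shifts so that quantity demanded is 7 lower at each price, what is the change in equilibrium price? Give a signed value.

ΔP = -1

The market clears where 181.9 - 3P = 144.8 + 4P. Rearranging, 7P = 37.1, hence P* = 5.3.
Substitute back: Q* = 181.9 - 3(5.3) = 166.
After the shift, demand is Qd = 174.9 - 3P.
Re-solving, 7P = 30.1 gives P = 4.3 and Q = 162.
ΔP = 4.3 - 5.3 = -1.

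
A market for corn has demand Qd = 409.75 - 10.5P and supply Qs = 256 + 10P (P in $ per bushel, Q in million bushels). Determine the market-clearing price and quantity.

P* = 7.5, Q* = 331

The market clears where 409.75 - 10.5P = 256 + 10P. Rearranging, 20.5P = 153.75, hence P* = 7.5.
Then Q* = 409.75 - 10.5(7.5) = 331.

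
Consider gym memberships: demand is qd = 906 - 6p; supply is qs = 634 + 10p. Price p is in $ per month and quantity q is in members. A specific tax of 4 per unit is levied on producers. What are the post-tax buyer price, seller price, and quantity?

p_b = 19.5, p_s = 15.5, q = 789

Producers keep p_s = p_b - 4 per unit, so supply in terms of the buyer price is qs = 594 + 10p_b.
Equate demand and the shifted supply: 906 - 6p_b = 594 + 10p_b, giving 16p_b = 312, so p_b = 19.5.
Then p_s = 19.5 - 4 = 15.5 and q = 906 - 6(19.5) = 789.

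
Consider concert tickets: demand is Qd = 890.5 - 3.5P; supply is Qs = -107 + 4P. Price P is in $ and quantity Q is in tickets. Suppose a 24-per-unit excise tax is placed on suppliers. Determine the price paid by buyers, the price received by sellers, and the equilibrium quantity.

With a tax of 24 on suppliers, they supply based on the net price P_s = P_b - 24, so Qs = -203 + 4P_b.
Market clearing requires 890.5 - 3.5P_b = -203 + 4P_b; hence 1093.5 = 7.5P_b and P_b = 145.8.
So P_s = 121.8 and the quantity traded is Q = 890.5 - 3.5(145.8) = 380.2.

P_b = 145.8, P_s = 121.8, Q = 380.2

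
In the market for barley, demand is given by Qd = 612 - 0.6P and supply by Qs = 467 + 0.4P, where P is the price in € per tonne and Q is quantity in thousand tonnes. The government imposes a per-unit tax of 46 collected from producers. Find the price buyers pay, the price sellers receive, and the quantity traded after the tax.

Producers keep P_s = P_b - 46 per unit, so supply in terms of the buyer price is Qs = 448.6 + 0.4P_b.
Equate demand and the shifted supply: 612 - 0.6P_b = 448.6 + 0.4P_b, giving P_b = 163.4, so P_b = 163.4.
So P_s = 117.4 and the quantity traded is Q = 612 - 0.6(163.4) = 513.96.

P_b = 163.4, P_s = 117.4, Q = 513.96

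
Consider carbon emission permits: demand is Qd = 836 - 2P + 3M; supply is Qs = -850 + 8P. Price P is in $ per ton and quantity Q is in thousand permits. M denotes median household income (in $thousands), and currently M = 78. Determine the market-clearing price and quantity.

With M = 78, demand is Qd = 1070 - 2P.
The market clears where 1070 - 2P = -850 + 8P. Rearranging, 10P = 1920, hence P* = 192.
From the demand curve, Q* = 1070 - 2(192) = 686.

P* = 192, Q* = 686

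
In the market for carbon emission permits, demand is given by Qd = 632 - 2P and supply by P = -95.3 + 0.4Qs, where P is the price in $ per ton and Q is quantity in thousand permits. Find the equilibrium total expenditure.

Total expenditure = 39987.5

Solving each curve for Q: Qs = 238.25 + 2.5P.
Equating demand and supply, 632 - 2P = 238.25 + 2.5P gives 4.5P = 393.75, so P* = 87.5.
Then Q* = 632 - 2(87.5) = 457.
Total expenditure = P* × Q* = 87.5 × 457 = 39987.5.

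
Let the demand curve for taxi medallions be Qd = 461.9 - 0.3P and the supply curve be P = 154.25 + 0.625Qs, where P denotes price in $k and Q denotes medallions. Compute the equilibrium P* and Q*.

P* = 373, Q* = 350

In direct form, Qs = -246.8 + 1.6P.
Equating demand and supply, 461.9 - 0.3P = -246.8 + 1.6P gives 1.9P = 708.7, so P* = 373.
Then Q* = 461.9 - 0.3(373) = 350.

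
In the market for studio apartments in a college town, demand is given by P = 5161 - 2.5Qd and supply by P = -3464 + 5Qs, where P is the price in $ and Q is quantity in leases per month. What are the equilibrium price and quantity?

P* = 2286, Q* = 1150

Rewriting in direct form: Qd = 2064.4 - 0.4P and Qs = 692.8 + 0.2P.
Set Qd = Qs: 2064.4 - 0.4P = 692.8 + 0.2P, so 1371.6 = 0.6P and P* = 2286.
From the demand curve, Q* = 2064.4 - 0.4(2286) = 1150.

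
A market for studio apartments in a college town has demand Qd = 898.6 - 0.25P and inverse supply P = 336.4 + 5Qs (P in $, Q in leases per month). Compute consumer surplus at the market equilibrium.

Consumer surplus = 262088

In direct form, Qs = -67.28 + 0.2P.
At equilibrium Qd = Qs, so 898.6 - 0.25P = -67.28 + 0.2P; collecting terms, 965.88 = 0.45P and P* = 2146.4.
Then Q* = 898.6 - 0.25(2146.4) = 362.
Demand choke price (Qd = 0): P = 898.6/0.25 = 3594.4. Consumer surplus = ½ × (3594.4 - 2146.4) × 362 = 262088.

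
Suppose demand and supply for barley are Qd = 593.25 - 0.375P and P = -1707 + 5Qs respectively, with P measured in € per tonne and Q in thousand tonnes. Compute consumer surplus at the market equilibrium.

Solving each curve for Q: Qs = 341.4 + 0.2P.
Set Qd = Qs: 593.25 - 0.375P = 341.4 + 0.2P, so 251.85 = 0.575P and P* = 438.
Then Q* = 593.25 - 0.375(438) = 429.
Demand choke price (Qd = 0): P = 593.25/0.375 = 1582. Consumer surplus = ½ × (1582 - 438) × 429 = 245388.

Consumer surplus = 245388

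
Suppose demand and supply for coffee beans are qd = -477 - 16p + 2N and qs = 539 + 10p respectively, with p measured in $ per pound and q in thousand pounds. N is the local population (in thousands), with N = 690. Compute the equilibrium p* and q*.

With N = 690, demand is qd = 903 - 16p.
The market clears where 903 - 16p = 539 + 10p. Rearranging, 26p = 364, hence p* = 14.
Plugging p* into demand: q* = 903 - 16(14) = 679.

p* = 14, q* = 679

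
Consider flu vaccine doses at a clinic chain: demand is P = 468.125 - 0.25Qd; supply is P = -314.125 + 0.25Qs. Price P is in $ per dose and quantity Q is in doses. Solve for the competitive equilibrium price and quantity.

Inverting to quantity form: Qd = 1872.5 - 4P and Qs = 1256.5 + 4P.
Set Qd = Qs: 1872.5 - 4P = 1256.5 + 4P, so 616 = 8P and P* = 77.
Plugging P* into demand: Q* = 1872.5 - 4(77) = 1564.5.

P* = 77, Q* = 1564.5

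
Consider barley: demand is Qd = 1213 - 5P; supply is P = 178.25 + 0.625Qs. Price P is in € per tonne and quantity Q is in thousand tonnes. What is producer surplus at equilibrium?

Producer surplus = 1901.25

Solving each curve for Q: Qs = -285.2 + 1.6P.
At equilibrium Qd = Qs, so 1213 - 5P = -285.2 + 1.6P; collecting terms, 1498.2 = 6.6P and P* = 227.
Substitute back: Q* = 1213 - 5(227) = 78.
Supply choke price (Qs = 0): P = 178.25. Producer surplus = ½ × (227 - 178.25) × 78 = 1901.25.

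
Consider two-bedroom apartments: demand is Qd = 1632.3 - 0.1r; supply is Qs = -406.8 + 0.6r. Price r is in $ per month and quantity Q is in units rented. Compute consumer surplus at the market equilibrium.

The market clears where 1632.3 - 0.1r = -406.8 + 0.6r. Rearranging, 0.7r = 2039.1, hence r* = 2913.
Then Q* = 1632.3 - 0.1(2913) = 1341.
Demand choke price (Qd = 0): r = 1632.3/0.1 = 16323. Consumer surplus = ½ × (16323 - 2913) × 1341 = 8991405.

Consumer surplus = 8991405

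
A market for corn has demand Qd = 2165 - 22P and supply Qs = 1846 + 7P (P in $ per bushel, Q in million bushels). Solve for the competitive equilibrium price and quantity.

The market clears where 2165 - 22P = 1846 + 7P. Rearranging, 29P = 319, hence P* = 11.
From the demand curve, Q* = 2165 - 22(11) = 1923.

P* = 11, Q* = 1923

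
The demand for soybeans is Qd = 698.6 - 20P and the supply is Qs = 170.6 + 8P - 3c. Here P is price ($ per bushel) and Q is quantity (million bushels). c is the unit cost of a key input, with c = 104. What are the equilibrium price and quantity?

With c = 104, supply is Qs = -141.4 + 8P.
At equilibrium Qd = Qs, so 698.6 - 20P = -141.4 + 8P; collecting terms, 840 = 28P and P* = 30.
Then Q* = 698.6 - 20(30) = 98.6.

P* = 30, Q* = 98.6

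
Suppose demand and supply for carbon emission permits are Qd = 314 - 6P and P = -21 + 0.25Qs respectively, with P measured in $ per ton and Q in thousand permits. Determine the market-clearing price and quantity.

P* = 23, Q* = 176

Rewriting in direct form: Qs = 84 + 4P.
The market clears where 314 - 6P = 84 + 4P. Rearranging, 10P = 230, hence P* = 23.
Then Q* = 314 - 6(23) = 176.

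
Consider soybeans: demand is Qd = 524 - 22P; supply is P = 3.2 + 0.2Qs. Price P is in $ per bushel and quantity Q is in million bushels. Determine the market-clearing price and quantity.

Inverting to quantity form: Qs = -16 + 5P.
Equating demand and supply, 524 - 22P = -16 + 5P gives 27P = 540, so P* = 20.
From the demand curve, Q* = 524 - 22(20) = 84.

P* = 20, Q* = 84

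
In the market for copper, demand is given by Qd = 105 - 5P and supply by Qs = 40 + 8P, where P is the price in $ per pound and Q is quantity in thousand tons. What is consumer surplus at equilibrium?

The market clears where 105 - 5P = 40 + 8P. Rearranging, 13P = 65, hence P* = 5.
Plugging P* into demand: Q* = 105 - 5(5) = 80.
Demand choke price (Qd = 0): P = 105/5 = 21. Consumer surplus = ½ × (21 - 5) × 80 = 640.

Consumer surplus = 640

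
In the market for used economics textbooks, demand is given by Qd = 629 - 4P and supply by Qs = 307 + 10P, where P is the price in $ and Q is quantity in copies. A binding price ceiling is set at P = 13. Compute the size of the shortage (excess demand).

Evaluating both curves at the ceiling price 13 gives Qd = 577, Qs = 437.
Shortage = Qd - Qs = 577 - 437 = 140.

Shortage = 140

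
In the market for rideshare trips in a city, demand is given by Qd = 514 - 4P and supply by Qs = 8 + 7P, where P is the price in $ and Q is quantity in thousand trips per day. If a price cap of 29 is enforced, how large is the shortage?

Shortage = 187

Evaluating both curves at the ceiling price 29 gives Qd = 398, Qs = 211.
Shortage = Qd - Qs = 398 - 211 = 187.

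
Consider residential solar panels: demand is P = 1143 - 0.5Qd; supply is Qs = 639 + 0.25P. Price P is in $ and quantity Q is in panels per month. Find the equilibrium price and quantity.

P* = 732, Q* = 822

Solving each curve for Q: Qd = 2286 - 2P.
The market clears where 2286 - 2P = 639 + 0.25P. Rearranging, 2.25P = 1647, hence P* = 732.
Substitute back: Q* = 2286 - 2(732) = 822.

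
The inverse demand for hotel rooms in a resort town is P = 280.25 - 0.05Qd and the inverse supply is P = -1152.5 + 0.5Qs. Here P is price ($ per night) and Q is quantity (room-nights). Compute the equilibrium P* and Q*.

P* = 150, Q* = 2605

Solving each curve for Q: Qd = 5605 - 20P and Qs = 2305 + 2P.
At equilibrium Qd = Qs, so 5605 - 20P = 2305 + 2P; collecting terms, 3300 = 22P and P* = 150.
Then Q* = 5605 - 20(150) = 2605.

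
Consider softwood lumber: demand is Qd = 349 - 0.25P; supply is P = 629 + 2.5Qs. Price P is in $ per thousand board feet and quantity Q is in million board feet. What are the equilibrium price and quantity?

P* = 924, Q* = 118

Solving each curve for Q: Qs = -251.6 + 0.4P.
The market clears where 349 - 0.25P = -251.6 + 0.4P. Rearranging, 0.65P = 600.6, hence P* = 924.
Then Q* = 349 - 0.25(924) = 118.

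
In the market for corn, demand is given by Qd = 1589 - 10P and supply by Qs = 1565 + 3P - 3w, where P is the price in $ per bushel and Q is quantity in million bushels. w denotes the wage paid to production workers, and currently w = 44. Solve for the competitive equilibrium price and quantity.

P* = 12, Q* = 1469

With w = 44, supply is Qs = 1433 + 3P.
Equating demand and supply, 1589 - 10P = 1433 + 3P gives 13P = 156, so P* = 12.
Substitute back: Q* = 1589 - 10(12) = 1469.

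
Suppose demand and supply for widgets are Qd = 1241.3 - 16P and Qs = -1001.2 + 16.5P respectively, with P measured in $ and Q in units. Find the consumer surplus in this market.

Consumer surplus = 589.1028125

The market clears where 1241.3 - 16P = -1001.2 + 16.5P. Rearranging, 32.5P = 2242.5, hence P* = 69.
From the demand curve, Q* = 1241.3 - 16(69) = 137.3.
Demand choke price (Qd = 0): P = 1241.3/16 = 77.58125. Consumer surplus = ½ × (77.58125 - 69) × 137.3 = 589.1028125.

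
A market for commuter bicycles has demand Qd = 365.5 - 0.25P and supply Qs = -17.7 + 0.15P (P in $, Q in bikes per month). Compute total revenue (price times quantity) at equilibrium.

Total revenue = 120708

The market clears where 365.5 - 0.25P = -17.7 + 0.15P. Rearranging, 0.4P = 383.2, hence P* = 958.
From the demand curve, Q* = 365.5 - 0.25(958) = 126.
Total revenue = P* × Q* = 958 × 126 = 120708.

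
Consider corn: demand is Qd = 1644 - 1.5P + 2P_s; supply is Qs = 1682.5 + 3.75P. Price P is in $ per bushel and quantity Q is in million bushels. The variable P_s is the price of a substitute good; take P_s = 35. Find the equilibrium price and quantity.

With P_s = 35, demand is Qd = 1714 - 1.5P.
Set Qd = Qs: 1714 - 1.5P = 1682.5 + 3.75P, so 31.5 = 5.25P and P* = 6.
Then Q* = 1714 - 1.5(6) = 1705.

P* = 6, Q* = 1705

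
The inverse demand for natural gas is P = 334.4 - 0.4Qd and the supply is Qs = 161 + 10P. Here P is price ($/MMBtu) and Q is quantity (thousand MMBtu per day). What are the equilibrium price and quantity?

P* = 54, Q* = 701

Inverting to quantity form: Qd = 836 - 2.5P.
The market clears where 836 - 2.5P = 161 + 10P. Rearranging, 12.5P = 675, hence P* = 54.
Then Q* = 836 - 2.5(54) = 701.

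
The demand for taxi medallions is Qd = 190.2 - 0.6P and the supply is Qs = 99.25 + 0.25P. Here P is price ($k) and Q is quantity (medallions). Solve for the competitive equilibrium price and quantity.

The market clears where 190.2 - 0.6P = 99.25 + 0.25P. Rearranging, 0.85P = 90.95, hence P* = 107.
From the demand curve, Q* = 190.2 - 0.6(107) = 126.

P* = 107, Q* = 126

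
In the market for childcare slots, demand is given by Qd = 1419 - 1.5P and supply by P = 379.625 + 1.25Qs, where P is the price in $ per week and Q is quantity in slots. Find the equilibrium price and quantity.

P* = 749, Q* = 295.5

Solving each curve for Q: Qs = -303.7 + 0.8P.
At equilibrium Qd = Qs, so 1419 - 1.5P = -303.7 + 0.8P; collecting terms, 1722.7 = 2.3P and P* = 749.
Then Q* = 1419 - 1.5(749) = 295.5.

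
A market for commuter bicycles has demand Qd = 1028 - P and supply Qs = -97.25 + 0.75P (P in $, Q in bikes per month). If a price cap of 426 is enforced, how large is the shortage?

Shortage = 379.75

Evaluating both curves at the ceiling price 426 gives Qd = 602, Qs = 222.25.
Shortage = Qd - Qs = 602 - 222.25 = 379.75.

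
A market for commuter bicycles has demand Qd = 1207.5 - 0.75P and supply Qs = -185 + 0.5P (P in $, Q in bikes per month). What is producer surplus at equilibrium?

The market clears where 1207.5 - 0.75P = -185 + 0.5P. Rearranging, 1.25P = 1392.5, hence P* = 1114.
Substitute back: Q* = 1207.5 - 0.75(1114) = 372.
Supply choke price (Qs = 0): P = 370. Producer surplus = ½ × (1114 - 370) × 372 = 138384.

Producer surplus = 138384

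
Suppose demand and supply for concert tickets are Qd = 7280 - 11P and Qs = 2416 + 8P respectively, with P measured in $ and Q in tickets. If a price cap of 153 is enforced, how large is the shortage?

Shortage = 1957

With P fixed at 153, quantity demanded is 5597 and quantity supplied is 3640.
Shortage = Qd - Qs = 5597 - 3640 = 1957.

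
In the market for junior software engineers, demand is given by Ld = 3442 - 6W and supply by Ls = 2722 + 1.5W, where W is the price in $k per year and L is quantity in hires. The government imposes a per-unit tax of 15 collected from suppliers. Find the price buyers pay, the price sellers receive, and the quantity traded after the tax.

W_b = 99, W_s = 84, L = 2848

The tax drives a wedge W_b - W_s = 15. Substituting W_s = W_b - 15 into supply: Ls = 2699.5 + 1.5W_b.
Set Ld = Ls: 3442 - 6W_b = 2699.5 + 1.5W_b, so 742.5 = 7.5W_b and W_b = 99.
Then W_s = 99 - 15 = 84 and L = 3442 - 6(99) = 2848.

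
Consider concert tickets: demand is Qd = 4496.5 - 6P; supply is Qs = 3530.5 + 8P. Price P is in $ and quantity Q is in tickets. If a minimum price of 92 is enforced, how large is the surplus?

Surplus = 322

With P fixed at 92, quantity demanded is 3944.5 and quantity supplied is 4266.5.
Surplus = Qs - Qd = 4266.5 - 3944.5 = 322.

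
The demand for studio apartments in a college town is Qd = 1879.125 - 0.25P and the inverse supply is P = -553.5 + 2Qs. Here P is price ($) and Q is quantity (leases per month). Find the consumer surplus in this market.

Rewriting in direct form: Qs = 276.75 + 0.5P.
At equilibrium Qd = Qs, so 1879.125 - 0.25P = 276.75 + 0.5P; collecting terms, 1602.375 = 0.75P and P* = 2136.5.
Plugging P* into demand: Q* = 1879.125 - 0.25(2136.5) = 1345.
Demand choke price (Qd = 0): P = 1879.125/0.25 = 7516.5. Consumer surplus = ½ × (7516.5 - 2136.5) × 1345 = 3618050.

Consumer surplus = 3618050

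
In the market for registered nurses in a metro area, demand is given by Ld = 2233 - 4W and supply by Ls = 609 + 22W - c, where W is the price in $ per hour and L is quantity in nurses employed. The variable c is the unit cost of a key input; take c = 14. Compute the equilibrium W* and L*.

With c = 14, supply is Ls = 595 + 22W.
Set Ld = Ls: 2233 - 4W = 595 + 22W, so 1638 = 26W and W* = 63.
Then L* = 2233 - 4(63) = 1981.

W* = 63, L* = 1981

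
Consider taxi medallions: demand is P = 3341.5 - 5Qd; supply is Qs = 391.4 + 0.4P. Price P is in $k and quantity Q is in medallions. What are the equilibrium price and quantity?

P* = 461.5, Q* = 576

Rewriting in direct form: Qd = 668.3 - 0.2P.
At equilibrium Qd = Qs, so 668.3 - 0.2P = 391.4 + 0.4P; collecting terms, 276.9 = 0.6P and P* = 461.5.
Substitute back: Q* = 668.3 - 0.2(461.5) = 576.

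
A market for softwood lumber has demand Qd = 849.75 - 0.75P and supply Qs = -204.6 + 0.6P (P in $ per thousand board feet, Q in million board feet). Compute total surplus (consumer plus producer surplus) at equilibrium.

Total surplus = 104544

The market clears where 849.75 - 0.75P = -204.6 + 0.6P. Rearranging, 1.35P = 1054.35, hence P* = 781.
Substitute back: Q* = 849.75 - 0.75(781) = 264.
Demand choke price = 1133; supply choke price = 341. CS = ½(1133 - 781)(264) = 46464; PS = ½(781 - 341)(264) = 58080. Total surplus = 104544.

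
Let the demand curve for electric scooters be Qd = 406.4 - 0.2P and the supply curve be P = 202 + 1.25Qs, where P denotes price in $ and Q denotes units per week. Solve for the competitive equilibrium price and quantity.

In direct form, Qs = -161.6 + 0.8P.
Equating demand and supply, 406.4 - 0.2P = -161.6 + 0.8P gives P = 568, so P* = 568.
Then Q* = 406.4 - 0.2(568) = 292.8.

P* = 568, Q* = 292.8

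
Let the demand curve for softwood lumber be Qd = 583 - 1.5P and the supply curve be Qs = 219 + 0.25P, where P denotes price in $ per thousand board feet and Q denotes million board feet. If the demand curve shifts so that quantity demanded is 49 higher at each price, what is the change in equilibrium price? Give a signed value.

The market clears where 583 - 1.5P = 219 + 0.25P. Rearranging, 1.75P = 364, hence P* = 208.
From the demand curve, Q* = 583 - 1.5(208) = 271.
After the shift, demand is Qd = 632 - 1.5P.
New equilibrium: 413 = 1.75P, so P = 236 and Q = 278.
ΔP = 236 - 208 = 28.

ΔP = 28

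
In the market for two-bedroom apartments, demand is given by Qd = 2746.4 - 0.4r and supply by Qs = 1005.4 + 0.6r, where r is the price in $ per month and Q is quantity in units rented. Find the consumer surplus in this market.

Consumer surplus = 5253125

The market clears where 2746.4 - 0.4r = 1005.4 + 0.6r. Rearranging, r = 1741, hence r* = 1741.
From the demand curve, Q* = 2746.4 - 0.4(1741) = 2050.
Demand choke price (Qd = 0): r = 2746.4/0.4 = 6866. Consumer surplus = ½ × (6866 - 1741) × 2050 = 5253125.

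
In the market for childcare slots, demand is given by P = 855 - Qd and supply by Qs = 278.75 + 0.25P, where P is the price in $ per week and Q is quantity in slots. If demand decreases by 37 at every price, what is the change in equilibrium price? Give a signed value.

ΔP = -29.6

Inverting to quantity form: Qd = 855 - P.
Set Qd = Qs: 855 - P = 278.75 + 0.25P, so 576.25 = 1.25P and P* = 461.
From the demand curve, Q* = 855 - 461 = 394.
After the shift, demand is Qd = 818 - P.
The new intersection has 539.25 = 1.25P, i.e. P = 431.4, Q = 386.6.
ΔP = 431.4 - 461 = -29.6.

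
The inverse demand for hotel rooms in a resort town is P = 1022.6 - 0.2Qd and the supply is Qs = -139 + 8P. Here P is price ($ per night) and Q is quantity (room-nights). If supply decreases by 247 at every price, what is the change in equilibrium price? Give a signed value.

Solving each curve for Q: Qd = 5113 - 5P.
Set Qd = Qs: 5113 - 5P = -139 + 8P, so 5252 = 13P and P* = 404.
Then Q* = 5113 - 5(404) = 3093.
After the shift, supply is Qs = -386 + 8P.
Re-solving, 13P = 5499 gives P = 423 and Q = 2998.
ΔP = 423 - 404 = 19.

ΔP = 19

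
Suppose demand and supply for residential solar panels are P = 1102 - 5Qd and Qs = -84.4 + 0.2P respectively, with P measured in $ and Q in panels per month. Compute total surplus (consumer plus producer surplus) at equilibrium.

Total surplus = 23120

In direct form, Qd = 220.4 - 0.2P.
Equating demand and supply, 220.4 - 0.2P = -84.4 + 0.2P gives 0.4P = 304.8, so P* = 762.
From the demand curve, Q* = 220.4 - 0.2(762) = 68.
Demand choke price = 1102; supply choke price = 422. CS = ½(1102 - 762)(68) = 11560; PS = ½(762 - 422)(68) = 11560. Total surplus = 23120.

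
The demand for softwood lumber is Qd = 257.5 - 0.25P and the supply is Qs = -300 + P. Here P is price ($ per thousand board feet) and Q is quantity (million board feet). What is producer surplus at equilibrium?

Equating demand and supply, 257.5 - 0.25P = -300 + P gives 1.25P = 557.5, so P* = 446.
From the demand curve, Q* = 257.5 - 0.25(446) = 146.
Supply choke price (Qs = 0): P = 300. Producer surplus = ½ × (446 - 300) × 146 = 10658.

Producer surplus = 10658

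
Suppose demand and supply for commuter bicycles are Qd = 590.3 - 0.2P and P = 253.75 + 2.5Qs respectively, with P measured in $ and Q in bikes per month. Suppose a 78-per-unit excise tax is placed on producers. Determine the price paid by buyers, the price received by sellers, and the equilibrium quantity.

Inverting to quantity form: Qs = -101.5 + 0.4P.
Producers keep P_s = P_b - 78 per unit, so supply in terms of the buyer price is Qs = -132.7 + 0.4P_b.
Market clearing requires 590.3 - 0.2P_b = -132.7 + 0.4P_b; hence 723 = 0.6P_b and P_b = 1205.
Then P_s = 1205 - 78 = 1127 and Q = 590.3 - 0.2(1205) = 349.3.

P_b = 1205, P_s = 1127, Q = 349.3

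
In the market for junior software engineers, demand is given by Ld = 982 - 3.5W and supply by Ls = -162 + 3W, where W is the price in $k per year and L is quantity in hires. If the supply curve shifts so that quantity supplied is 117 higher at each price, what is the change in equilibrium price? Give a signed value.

At equilibrium Ld = Ls, so 982 - 3.5W = -162 + 3W; collecting terms, 1144 = 6.5W and W* = 176.
From the demand curve, L* = 982 - 3.5(176) = 366.
After the shift, supply is Ls = -45 + 3W.
Re-solving, 6.5W = 1027 gives W = 158 and L = 429.
ΔW = 158 - 176 = -18.

ΔW = -18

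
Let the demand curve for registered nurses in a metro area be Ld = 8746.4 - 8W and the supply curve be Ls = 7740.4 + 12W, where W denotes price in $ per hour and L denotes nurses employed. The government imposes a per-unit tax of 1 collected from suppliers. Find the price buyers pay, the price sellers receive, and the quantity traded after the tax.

W_b = 50.9, W_s = 49.9, L = 8339.2

Suppliers keep W_s = W_b - 1 per unit, so supply in terms of the buyer price is Ls = 7728.4 + 12W_b.
Set Ld = Ls: 8746.4 - 8W_b = 7728.4 + 12W_b, so 1018 = 20W_b and W_b = 50.9.
Then W_s = 50.9 - 1 = 49.9 and L = 8746.4 - 8(50.9) = 8339.2.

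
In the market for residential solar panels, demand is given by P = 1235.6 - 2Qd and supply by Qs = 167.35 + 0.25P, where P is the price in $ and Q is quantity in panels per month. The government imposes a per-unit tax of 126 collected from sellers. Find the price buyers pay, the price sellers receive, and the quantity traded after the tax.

Inverting to quantity form: Qd = 617.8 - 0.5P.
Sellers keep P_s = P_b - 126 per unit, so supply in terms of the buyer price is Qs = 135.85 + 0.25P_b.
Set Qd = Qs: 617.8 - 0.5P_b = 135.85 + 0.25P_b, so 481.95 = 0.75P_b and P_b = 642.6.
So P_s = 516.6 and the quantity traded is Q = 617.8 - 0.5(642.6) = 296.5.

P_b = 642.6, P_s = 516.6, Q = 296.5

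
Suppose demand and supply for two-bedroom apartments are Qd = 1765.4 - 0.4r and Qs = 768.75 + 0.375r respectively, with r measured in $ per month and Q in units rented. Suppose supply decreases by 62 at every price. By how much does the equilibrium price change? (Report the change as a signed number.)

Equating demand and supply, 1765.4 - 0.4r = 768.75 + 0.375r gives 0.775r = 996.65, so r* = 1286.
From the demand curve, Q* = 1765.4 - 0.4(1286) = 1251.
After the shift, supply is Qs = 706.75 + 0.375r.
The new intersection has 1058.65 = 0.775r, i.e. r = 1366, Q = 1219.
Δr = 1366 - 1286 = 80.

Δr = 80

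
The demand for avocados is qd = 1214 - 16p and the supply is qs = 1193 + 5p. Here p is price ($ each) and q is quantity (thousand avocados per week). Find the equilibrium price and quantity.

p* = 1, q* = 1198

At equilibrium qd = qs, so 1214 - 16p = 1193 + 5p; collecting terms, 21 = 21p and p* = 1.
Then q* = 1214 - 16(1) = 1198.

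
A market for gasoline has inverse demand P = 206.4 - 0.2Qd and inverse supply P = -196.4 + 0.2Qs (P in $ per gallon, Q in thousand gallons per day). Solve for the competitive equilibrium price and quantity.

Rewriting in direct form: Qd = 1032 - 5P and Qs = 982 + 5P.
Equating demand and supply, 1032 - 5P = 982 + 5P gives 10P = 50, so P* = 5.
Substitute back: Q* = 1032 - 5(5) = 1007.

P* = 5, Q* = 1007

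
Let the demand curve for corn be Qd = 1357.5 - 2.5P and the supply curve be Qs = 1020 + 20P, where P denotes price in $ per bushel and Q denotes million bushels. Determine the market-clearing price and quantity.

P* = 15, Q* = 1320

Set Qd = Qs: 1357.5 - 2.5P = 1020 + 20P, so 337.5 = 22.5P and P* = 15.
Substitute back: Q* = 1357.5 - 2.5(15) = 1320.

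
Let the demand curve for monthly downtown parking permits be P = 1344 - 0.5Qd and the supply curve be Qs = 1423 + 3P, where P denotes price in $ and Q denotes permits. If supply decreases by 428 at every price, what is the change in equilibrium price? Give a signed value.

In direct form, Qd = 2688 - 2P.
Set Qd = Qs: 2688 - 2P = 1423 + 3P, so 1265 = 5P and P* = 253.
Substitute back: Q* = 2688 - 2(253) = 2182.
After the shift, supply is Qs = 995 + 3P.
Re-solving, 5P = 1693 gives P = 338.6 and Q = 2010.8.
ΔP = 338.6 - 253 = 85.6.

ΔP = 85.6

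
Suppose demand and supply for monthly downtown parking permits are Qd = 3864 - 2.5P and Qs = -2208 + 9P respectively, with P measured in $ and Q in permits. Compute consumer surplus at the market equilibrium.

Equating demand and supply, 3864 - 2.5P = -2208 + 9P gives 11.5P = 6072, so P* = 528.
Substitute back: Q* = 3864 - 2.5(528) = 2544.
Demand choke price (Qd = 0): P = 3864/2.5 = 1545.6. Consumer surplus = ½ × (1545.6 - 528) × 2544 = 1294387.2.

Consumer surplus = 1294387.2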